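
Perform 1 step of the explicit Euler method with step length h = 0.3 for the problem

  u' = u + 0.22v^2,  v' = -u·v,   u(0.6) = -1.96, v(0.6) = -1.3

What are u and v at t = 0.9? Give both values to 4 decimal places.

Euler on (u,v): u_{n+1} = u_n + h·u', v_{n+1} = v_n + h·v'.
0.600000: (-1.960000, -1.300000); f=(-1.588200, -2.548000) → (-2.436460, -2.064400)
(u(0.9), v(0.9)) ≈ (-2.4365, -2.0644)

-2.4365, -2.0644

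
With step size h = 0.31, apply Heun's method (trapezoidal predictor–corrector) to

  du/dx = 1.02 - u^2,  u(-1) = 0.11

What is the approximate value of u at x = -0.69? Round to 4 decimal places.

0.3967

Heun: k1 = f(x_n, u_n); k2 = f(x_n + h, u_n + h·k1); u_{n+1} = u_n + (h/2)·(k1 + k2).
x=-1.000000, u=0.110000:
  k1 = f(-1.000000, 0.110000) = 1.007900
  k2 = f(-0.690000, 0.422449) = 0.841537
  u ← 0.110000 + (0.31/2)·(1.007900 + 0.841537) = 0.396663
u(-0.69) ≈ 0.3967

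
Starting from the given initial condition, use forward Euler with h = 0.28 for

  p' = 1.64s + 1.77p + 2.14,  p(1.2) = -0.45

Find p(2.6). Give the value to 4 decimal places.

Euler: p_{n+1} = p_n + h·f(s_n, p_n).
s=1.200000, p=-0.450000: f=3.311500 → p ← -0.450000 + 0.28·3.311500 = 0.477220
s=1.480000, p=0.477220: f=5.411879 → p ← 0.477220 + 0.28·5.411879 = 1.992546
s=1.760000, p=1.992546: f=8.553207 → p ← 1.992546 + 0.28·8.553207 = 4.387444
s=2.040000, p=4.387444: f=13.251376 → p ← 4.387444 + 0.28·13.251376 = 8.097829
s=2.320000, p=8.097829: f=20.277958 → p ← 8.097829 + 0.28·20.277958 = 13.775658
p(2.6) ≈ 13.7757

13.7757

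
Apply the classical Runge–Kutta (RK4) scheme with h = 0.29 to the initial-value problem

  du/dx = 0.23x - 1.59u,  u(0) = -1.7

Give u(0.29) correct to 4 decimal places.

-1.0639

RK4: k1 = f(x_n, u_n); k2 = f(x_n + h/2, u_n + (h/2)·k1); k3 = f(x_n + h/2, u_n + (h/2)·k2); k4 = f(x_n + h, u_n + h·k3); u_{n+1} = u_n + (h/6)·(k1 + 2k2 + 2k3 + k4).
x=0.000000, u=-1.700000:
  k1 = f(0.000000, -1.700000) = 2.703000
  k2 = f(0.145000, -1.308065) = 2.113173
  k3 = f(0.145000, -1.393590) = 2.249158
  k4 = f(0.290000, -1.047744) = 1.732613
  u ← -1.700000 + (0.29/6)·(k1 + 2k2 + 2k3 + k4) = -1.063920
u(0.29) ≈ -1.0639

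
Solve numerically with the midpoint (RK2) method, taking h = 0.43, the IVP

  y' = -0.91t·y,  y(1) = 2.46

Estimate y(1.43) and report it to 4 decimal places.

1.5193

Midpoint: k1 = f(t_n, y_n); k2 = f(t_n + h/2, y_n + (h/2)·k1); y_{n+1} = y_n + h·k2.
t=1.000000, y=2.460000:
  k1 = f(1.000000, 2.460000) = -2.238600
  k2 = f(1.215000, 1.978701) = -2.187751
  y ← 2.460000 + 0.43·(-2.187751) = 1.519267
y(1.43) ≈ 1.5193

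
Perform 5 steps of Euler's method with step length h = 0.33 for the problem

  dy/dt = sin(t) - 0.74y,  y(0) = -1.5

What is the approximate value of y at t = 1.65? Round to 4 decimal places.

Euler: y_{n+1} = y_n + h·f(t_n, y_n).
t=0.000000, y=-1.500000: f=1.110000 → y ← -1.500000 + 0.33·1.110000 = -1.133700
t=0.330000, y=-1.133700: f=1.162981 → y ← -1.133700 + 0.33·1.162981 = -0.749916
t=0.660000, y=-0.749916: f=1.168055 → y ← -0.749916 + 0.33·1.168055 = -0.364458
t=0.990000, y=-0.364458: f=1.105725 → y ← -0.364458 + 0.33·1.105725 = 0.000431
t=1.320000, y=0.000431: f=0.968396 → y ← 0.000431 + 0.33·0.968396 = 0.320002
y(1.65) ≈ 0.3200

0.3200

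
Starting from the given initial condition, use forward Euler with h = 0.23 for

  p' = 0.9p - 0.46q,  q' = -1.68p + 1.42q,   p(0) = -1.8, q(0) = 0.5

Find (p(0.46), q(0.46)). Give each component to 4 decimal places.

-2.8299, 2.6625

Euler on (p,q): p_{n+1} = p_n + h·p', q_{n+1} = q_n + h·q'.
0.000000: (-1.800000, 0.500000); f=(-1.850000, 3.734000) → (-2.225500, 1.358820)
0.230000: (-2.225500, 1.358820); f=(-2.628007, 5.668364) → (-2.829942, 2.662544)
(p(0.46), q(0.46)) ≈ (-2.8299, 2.6625)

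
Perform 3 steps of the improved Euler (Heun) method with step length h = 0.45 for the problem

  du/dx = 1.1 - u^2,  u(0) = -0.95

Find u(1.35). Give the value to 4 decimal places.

-0.1648

Heun: k1 = f(x_n, u_n); k2 = f(x_n + h, u_n + h·k1); u_{n+1} = u_n + (h/2)·(k1 + k2).
x=0.000000, u=-0.950000:
  k1 = f(0.000000, -0.950000) = 0.197500
  k2 = f(0.450000, -0.861125) = 0.358464
  u ← -0.950000 + (0.45/2)·(0.197500 + 0.358464) = -0.824908
x=0.450000, u=-0.824908:
  k1 = f(0.450000, -0.824908) = 0.419527
  k2 = f(0.900000, -0.636121) = 0.695350
  u ← -0.824908 + (0.45/2)·(0.419527 + 0.695350) = -0.574061
x=0.900000, u=-0.574061:
  k1 = f(0.900000, -0.574061) = 0.770454
  k2 = f(1.350000, -0.227357) = 1.048309
  u ← -0.574061 + (0.45/2)·(0.770454 + 1.048309) = -0.164839
u(1.35) ≈ -0.1648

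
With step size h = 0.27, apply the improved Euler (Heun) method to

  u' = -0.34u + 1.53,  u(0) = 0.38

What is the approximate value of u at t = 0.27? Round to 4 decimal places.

0.7409

Heun: k1 = f(t_n, u_n); k2 = f(t_n + h, u_n + h·k1); u_{n+1} = u_n + (h/2)·(k1 + k2).
t=0.000000, u=0.380000:
  k1 = f(0.000000, 0.380000) = 1.400800
  k2 = f(0.270000, 0.758216) = 1.272207
  u ← 0.380000 + (0.27/2)·(1.400800 + 1.272207) = 0.740856
u(0.27) ≈ 0.7409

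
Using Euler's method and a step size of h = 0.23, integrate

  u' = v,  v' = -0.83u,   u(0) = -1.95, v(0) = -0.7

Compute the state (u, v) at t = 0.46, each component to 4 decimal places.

-2.1864, 0.0752

Euler on (u,v): u_{n+1} = u_n + h·u', v_{n+1} = v_n + h·v'.
0.000000: (-1.950000, -0.700000); f=(-0.700000, 1.618500) → (-2.111000, -0.327745)
0.230000: (-2.111000, -0.327745); f=(-0.327745, 1.752130) → (-2.186381, 0.075245)
(u(0.46), v(0.46)) ≈ (-2.1864, 0.0752)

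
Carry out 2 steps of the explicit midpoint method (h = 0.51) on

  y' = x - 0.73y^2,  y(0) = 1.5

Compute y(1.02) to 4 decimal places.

Midpoint: k1 = f(x_n, y_n); k2 = f(x_n + h/2, y_n + (h/2)·k1); y_{n+1} = y_n + h·k2.
x=0.000000, y=1.500000:
  k1 = f(0.000000, 1.500000) = -1.642500
  k2 = f(0.255000, 1.081163) = -0.598306
  y ← 1.500000 + 0.51·(-0.598306) = 1.194864
x=0.510000, y=1.194864:
  k1 = f(0.510000, 1.194864) = -0.532221
  k2 = f(0.765000, 1.059148) = -0.053909
  y ← 1.194864 + 0.51·(-0.053909) = 1.167370
y(1.02) ≈ 1.1674

1.1674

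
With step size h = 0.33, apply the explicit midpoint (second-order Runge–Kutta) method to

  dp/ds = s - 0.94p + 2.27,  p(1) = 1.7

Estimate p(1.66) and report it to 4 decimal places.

Midpoint: k1 = f(s_n, p_n); k2 = f(s_n + h/2, p_n + (h/2)·k1); p_{n+1} = p_n + h·k2.
s=1.000000, p=1.700000:
  k1 = f(1.000000, 1.700000) = 1.672000
  k2 = f(1.165000, 1.975880) = 1.577673
  p ← 1.700000 + 0.33·1.577673 = 2.220632
s=1.330000, p=2.220632:
  k1 = f(1.330000, 2.220632) = 1.512606
  k2 = f(1.495000, 2.470212) = 1.443001
  p ← 2.220632 + 0.33·1.443001 = 2.696822
p(1.66) ≈ 2.6968

2.6968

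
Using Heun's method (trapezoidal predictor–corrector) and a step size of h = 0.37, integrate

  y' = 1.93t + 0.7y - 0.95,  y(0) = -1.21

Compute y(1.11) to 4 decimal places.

Heun: k1 = f(t_n, y_n); k2 = f(t_n + h, y_n + h·k1); y_{n+1} = y_n + (h/2)·(k1 + k2).
t=0.000000, y=-1.210000:
  k1 = f(0.000000, -1.210000) = -1.797000
  k2 = f(0.370000, -1.874890) = -1.548323
  y ← -1.210000 + (0.37/2)·(-1.797000 + (-1.548323)) = -1.828885
t=0.370000, y=-1.828885:
  k1 = f(0.370000, -1.828885) = -1.516119
  k2 = f(0.740000, -2.389849) = -1.194694
  y ← -1.828885 + (0.37/2)·(-1.516119 + (-1.194694)) = -2.330385
t=0.740000, y=-2.330385:
  k1 = f(0.740000, -2.330385) = -1.153070
  k2 = f(1.110000, -2.757021) = -0.737615
  y ← -2.330385 + (0.37/2)·(-1.153070 + (-0.737615)) = -2.680162
y(1.11) ≈ -2.6802

-2.6802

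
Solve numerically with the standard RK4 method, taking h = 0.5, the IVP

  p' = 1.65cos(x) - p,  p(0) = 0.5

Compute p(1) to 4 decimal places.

RK4: k1 = f(x_n, p_n); k2 = f(x_n + h/2, p_n + (h/2)·k1); k3 = f(x_n + h/2, p_n + (h/2)·k2); k4 = f(x_n + h, p_n + h·k3); p_{n+1} = p_n + (h/6)·(k1 + 2k2 + 2k3 + k4).
x=0.000000, p=0.500000:
  k1 = f(0.000000, 0.500000) = 1.150000
  k2 = f(0.250000, 0.787500) = 0.811205
  k3 = f(0.250000, 0.702801) = 0.895904
  k4 = f(0.500000, 0.947952) = 0.500059
  p ← 0.500000 + (0.5/6)·(k1 + 2k2 + 2k3 + k4) = 0.922023
x=0.500000, p=0.922023:
  k1 = f(0.500000, 0.922023) = 0.525988
  k2 = f(0.750000, 1.053520) = 0.153766
  k3 = f(0.750000, 0.960465) = 0.246822
  k4 = f(1.000000, 1.045434) = -0.153935
  p ← 0.922023 + (0.5/6)·(k1 + 2k2 + 2k3 + k4) = 1.019792
p(1) ≈ 1.0198

1.0198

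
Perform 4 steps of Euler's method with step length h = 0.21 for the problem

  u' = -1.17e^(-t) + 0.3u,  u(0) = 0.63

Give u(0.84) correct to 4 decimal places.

-0.0182

Euler: u_{n+1} = u_n + h·f(t_n, u_n).
t=0.000000, u=0.630000: f=-0.981000 → u ← 0.630000 + 0.21·(-0.981000) = 0.423990
t=0.210000, u=0.423990: f=-0.821187 → u ← 0.423990 + 0.21·(-0.821187) = 0.251541
t=0.420000, u=0.251541: f=-0.693283 → u ← 0.251541 + 0.21·(-0.693283) = 0.105951
t=0.630000, u=0.105951: f=-0.591347 → u ← 0.105951 + 0.21·(-0.591347) = -0.018231
u(0.84) ≈ -0.0182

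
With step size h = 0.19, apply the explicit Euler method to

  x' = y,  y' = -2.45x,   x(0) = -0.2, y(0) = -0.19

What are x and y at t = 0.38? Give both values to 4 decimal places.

Euler on (x,y): x_{n+1} = x_n + h·x', y_{n+1} = y_n + h·y'.
0.000000: (-0.200000, -0.190000); f=(-0.190000, 0.490000) → (-0.236100, -0.096900)
0.190000: (-0.236100, -0.096900); f=(-0.096900, 0.578445) → (-0.254511, 0.013005)
(x(0.38), y(0.38)) ≈ (-0.2545, 0.0130)

-0.2545, 0.0130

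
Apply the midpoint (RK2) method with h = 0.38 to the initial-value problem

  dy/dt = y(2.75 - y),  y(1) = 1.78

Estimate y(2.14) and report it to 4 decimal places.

Midpoint: k1 = f(t_n, y_n); k2 = f(t_n + h/2, y_n + (h/2)·k1); y_{n+1} = y_n + h·k2.
t=1.000000, y=1.780000:
  k1 = f(1.000000, 1.780000) = 1.726600
  k2 = f(1.190000, 2.108054) = 1.353257
  y ← 1.780000 + 0.38·1.353257 = 2.294238
t=1.380000, y=2.294238:
  k1 = f(1.380000, 2.294238) = 1.045627
  k2 = f(1.570000, 2.492907) = 0.640909
  y ← 2.294238 + 0.38·0.640909 = 2.537783
t=1.760000, y=2.537783:
  k1 = f(1.760000, 2.537783) = 0.538560
  k2 = f(1.950000, 2.640110) = 0.290123
  y ← 2.537783 + 0.38·0.290123 = 2.648030
y(2.14) ≈ 2.6480

2.6480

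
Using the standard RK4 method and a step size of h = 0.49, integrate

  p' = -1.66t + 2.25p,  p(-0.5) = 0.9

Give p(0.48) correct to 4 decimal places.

9.1236

RK4: k1 = f(t_n, p_n); k2 = f(t_n + h/2, p_n + (h/2)·k1); k3 = f(t_n + h/2, p_n + (h/2)·k2); k4 = f(t_n + h, p_n + h·k3); p_{n+1} = p_n + (h/6)·(k1 + 2k2 + 2k3 + k4).
t=-0.500000, p=0.900000:
  k1 = f(-0.500000, 0.900000) = 2.855000
  k2 = f(-0.255000, 1.599475) = 4.022119
  k3 = f(-0.255000, 1.885419) = 4.665493
  k4 = f(-0.010000, 3.186092) = 7.185306
  p ← 0.900000 + (0.49/6)·(k1 + 2k2 + 2k3 + k4) = 3.138935
t=-0.010000, p=3.138935:
  k1 = f(-0.010000, 3.138935) = 7.079204
  k2 = f(0.235000, 4.873340) = 10.574914
  k3 = f(0.235000, 5.729789) = 12.501925
  k4 = f(0.480000, 9.264878) = 20.049176
  p ← 3.138935 + (0.49/6)·(k1 + 2k2 + 2k3 + k4) = 9.123636
p(0.48) ≈ 9.1236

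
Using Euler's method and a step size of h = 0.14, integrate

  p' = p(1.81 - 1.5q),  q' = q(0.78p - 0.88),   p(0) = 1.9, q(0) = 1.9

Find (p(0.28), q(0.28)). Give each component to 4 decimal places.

Euler on (p,q): p_{n+1} = p_n + h·p', q_{n+1} = q_n + h·q'.
0.000000: (1.900000, 1.900000); f=(-1.976000, 1.143800) → (1.623360, 2.060132)
0.140000: (1.623360, 2.060132); f=(-2.078222, 0.795666) → (1.332409, 2.171525)
(p(0.28), q(0.28)) ≈ (1.3324, 2.1715)

1.3324, 2.1715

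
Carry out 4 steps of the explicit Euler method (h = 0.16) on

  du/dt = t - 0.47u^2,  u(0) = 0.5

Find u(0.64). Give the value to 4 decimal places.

Euler: u_{n+1} = u_n + h·f(t_n, u_n).
t=0.000000, u=0.500000: f=-0.117500 → u ← 0.500000 + 0.16·(-0.117500) = 0.481200
t=0.160000, u=0.481200: f=0.051170 → u ← 0.481200 + 0.16·0.051170 = 0.489387
t=0.320000, u=0.489387: f=0.207435 → u ← 0.489387 + 0.16·0.207435 = 0.522577
t=0.480000, u=0.522577: f=0.351649 → u ← 0.522577 + 0.16·0.351649 = 0.578841
u(0.64) ≈ 0.5788

0.5788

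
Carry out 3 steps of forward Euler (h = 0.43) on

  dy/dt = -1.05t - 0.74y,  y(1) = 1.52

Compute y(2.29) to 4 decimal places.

Euler: y_{n+1} = y_n + h·f(t_n, y_n).
t=1.000000, y=1.520000: f=-2.174800 → y ← 1.520000 + 0.43·(-2.174800) = 0.584836
t=1.430000, y=0.584836: f=-1.934279 → y ← 0.584836 + 0.43·(-1.934279) = -0.246904
t=1.860000, y=-0.246904: f=-1.770291 → y ← -0.246904 + 0.43·(-1.770291) = -1.008129
y(2.29) ≈ -1.0081

-1.0081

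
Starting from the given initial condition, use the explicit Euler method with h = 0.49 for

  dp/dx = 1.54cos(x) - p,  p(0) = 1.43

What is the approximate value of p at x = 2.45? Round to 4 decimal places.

0.0504

Euler: p_{n+1} = p_n + h·f(x_n, p_n).
x=0.000000, p=1.430000: f=0.110000 → p ← 1.430000 + 0.49·0.110000 = 1.483900
x=0.490000, p=1.483900: f=-0.125107 → p ← 1.483900 + 0.49·(-0.125107) = 1.422597
x=0.980000, p=1.422597: f=-0.564783 → p ← 1.422597 + 0.49·(-0.564783) = 1.145854
x=1.470000, p=1.145854: f=-0.990890 → p ← 1.145854 + 0.49·(-0.990890) = 0.660318
x=1.960000, p=0.660318: f=-1.244673 → p ← 0.660318 + 0.49·(-1.244673) = 0.050428
p(2.45) ≈ 0.0504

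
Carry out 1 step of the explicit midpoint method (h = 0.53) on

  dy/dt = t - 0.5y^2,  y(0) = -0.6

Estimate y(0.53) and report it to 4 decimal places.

Midpoint: k1 = f(t_n, y_n); k2 = f(t_n + h/2, y_n + (h/2)·k1); y_{n+1} = y_n + h·k2.
t=0.000000, y=-0.600000:
  k1 = f(0.000000, -0.600000) = -0.180000
  k2 = f(0.265000, -0.647700) = 0.055242
  y ← -0.600000 + 0.53·0.055242 = -0.570722
y(0.53) ≈ -0.5707

-0.5707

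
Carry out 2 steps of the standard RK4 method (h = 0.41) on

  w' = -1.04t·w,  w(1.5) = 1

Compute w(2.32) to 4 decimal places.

0.1987

RK4: k1 = f(t_n, w_n); k2 = f(t_n + h/2, w_n + (h/2)·k1); k3 = f(t_n + h/2, w_n + (h/2)·k2); k4 = f(t_n + h, w_n + h·k3); w_{n+1} = w_n + (h/6)·(k1 + 2k2 + 2k3 + k4).
t=1.500000, w=1.000000:
  k1 = f(1.500000, 1.000000) = -1.560000
  k2 = f(1.705000, 0.680200) = -1.206131
  k3 = f(1.705000, 0.752743) = -1.334764
  k4 = f(1.910000, 0.452747) = -0.899336
  w ← 1.000000 + (0.41/6)·(k1 + 2k2 + 2k3 + k4) = 0.484690
t=1.910000, w=0.484690:
  k1 = f(1.910000, 0.484690) = -0.962788
  k2 = f(2.115000, 0.287318) = -0.631985
  k3 = f(2.115000, 0.355133) = -0.781150
  k4 = f(2.320000, 0.164418) = -0.396708
  w ← 0.484690 + (0.41/6)·(k1 + 2k2 + 2k3 + k4) = 0.198662
w(2.32) ≈ 0.1987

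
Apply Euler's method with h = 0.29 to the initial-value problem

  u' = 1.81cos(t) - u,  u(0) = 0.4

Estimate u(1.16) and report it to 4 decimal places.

Euler: u_{n+1} = u_n + h·f(t_n, u_n).
t=0.000000, u=0.400000: f=1.410000 → u ← 0.400000 + 0.29·1.410000 = 0.808900
t=0.290000, u=0.808900: f=0.925521 → u ← 0.808900 + 0.29·0.925521 = 1.077301
t=0.580000, u=1.077301: f=0.436696 → u ← 1.077301 + 0.29·0.436696 = 1.203943
t=0.870000, u=1.203943: f=-0.036807 → u ← 1.203943 + 0.29·(-0.036807) = 1.193269
u(1.16) ≈ 1.1933

1.1933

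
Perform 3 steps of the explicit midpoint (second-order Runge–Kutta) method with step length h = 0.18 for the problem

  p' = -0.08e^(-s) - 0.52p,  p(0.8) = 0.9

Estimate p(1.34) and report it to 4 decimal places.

0.6671

Midpoint: k1 = f(s_n, p_n); k2 = f(s_n + h/2, p_n + (h/2)·k1); p_{n+1} = p_n + h·k2.
s=0.800000, p=0.900000:
  k1 = f(0.800000, 0.900000) = -0.503946
  k2 = f(0.890000, 0.854645) = -0.477268
  p ← 0.900000 + 0.18·(-0.477268) = 0.814092
s=0.980000, p=0.814092:
  k1 = f(0.980000, 0.814092) = -0.453353
  k2 = f(1.070000, 0.773290) = -0.429552
  p ← 0.814092 + 0.18·(-0.429552) = 0.736773
s=1.160000, p=0.736773:
  k1 = f(1.160000, 0.736773) = -0.408201
  k2 = f(1.250000, 0.700034) = -0.386938
  p ← 0.736773 + 0.18·(-0.386938) = 0.667124
p(1.34) ≈ 0.6671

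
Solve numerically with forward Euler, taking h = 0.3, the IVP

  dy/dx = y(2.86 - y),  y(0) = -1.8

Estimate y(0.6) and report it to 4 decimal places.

Euler: y_{n+1} = y_n + h·f(x_n, y_n).
x=0.000000, y=-1.800000: f=-8.388000 → y ← -1.800000 + 0.3·(-8.388000) = -4.316400
x=0.300000, y=-4.316400: f=-30.976213 → y ← -4.316400 + 0.3·(-30.976213) = -13.609264
y(0.6) ≈ -13.6093

-13.6093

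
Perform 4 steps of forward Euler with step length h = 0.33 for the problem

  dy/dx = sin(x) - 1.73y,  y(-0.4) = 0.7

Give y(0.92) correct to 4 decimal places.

Euler: y_{n+1} = y_n + h·f(x_n, y_n).
x=-0.400000, y=0.700000: f=-1.600418 → y ← 0.700000 + 0.33·(-1.600418) = 0.171862
x=-0.070000, y=0.171862: f=-0.367264 → y ← 0.171862 + 0.33·(-0.367264) = 0.050665
x=0.260000, y=0.050665: f=0.169430 → y ← 0.050665 + 0.33·0.169430 = 0.106577
x=0.590000, y=0.106577: f=0.371983 → y ← 0.106577 + 0.33·0.371983 = 0.229331
y(0.92) ≈ 0.2293

0.2293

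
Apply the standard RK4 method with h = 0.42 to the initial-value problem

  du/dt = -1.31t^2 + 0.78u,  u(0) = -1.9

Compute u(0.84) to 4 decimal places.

-3.9658

RK4: k1 = f(t_n, u_n); k2 = f(t_n + h/2, u_n + (h/2)·k1); k3 = f(t_n + h/2, u_n + (h/2)·k2); k4 = f(t_n + h, u_n + h·k3); u_{n+1} = u_n + (h/6)·(k1 + 2k2 + 2k3 + k4).
t=0.000000, u=-1.900000:
  k1 = f(0.000000, -1.900000) = -1.482000
  k2 = f(0.210000, -2.211220) = -1.782523
  k3 = f(0.210000, -2.274330) = -1.831748
  k4 = f(0.420000, -2.669334) = -2.313165
  u ← -1.900000 + (0.42/6)·(k1 + 2k2 + 2k3 + k4) = -2.671659
t=0.420000, u=-2.671659:
  k1 = f(0.420000, -2.671659) = -2.314978
  k2 = f(0.630000, -3.157805) = -2.983027
  k3 = f(0.630000, -3.298095) = -3.092453
  k4 = f(0.840000, -3.970490) = -4.021318
  u ← -2.671659 + (0.42/6)·(k1 + 2k2 + 2k3 + k4) = -3.965767
u(0.84) ≈ -3.9658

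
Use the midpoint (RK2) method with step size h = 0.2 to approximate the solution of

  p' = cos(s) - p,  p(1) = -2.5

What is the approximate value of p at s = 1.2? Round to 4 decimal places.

Midpoint: k1 = f(s_n, p_n); k2 = f(s_n + h/2, p_n + (h/2)·k1); p_{n+1} = p_n + h·k2.
s=1.000000, p=-2.500000:
  k1 = f(1.000000, -2.500000) = 3.040302
  k2 = f(1.100000, -2.195970) = 2.649566
  p ← -2.500000 + 0.2·2.649566 = -1.970087
p(1.2) ≈ -1.9701

-1.9701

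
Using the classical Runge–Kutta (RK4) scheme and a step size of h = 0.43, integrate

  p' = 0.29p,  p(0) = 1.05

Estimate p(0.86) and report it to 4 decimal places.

RK4: k1 = f(s_n, p_n); k2 = f(s_n + h/2, p_n + (h/2)·k1); k3 = f(s_n + h/2, p_n + (h/2)·k2); k4 = f(s_n + h, p_n + h·k3); p_{n+1} = p_n + (h/6)·(k1 + 2k2 + 2k3 + k4).
s=0.000000, p=1.050000:
  k1 = f(0.000000, 1.050000) = 0.304500
  k2 = f(0.215000, 1.115468) = 0.323486
  k3 = f(0.215000, 1.119549) = 0.324669
  k4 = f(0.430000, 1.189608) = 0.344986
  p ← 1.050000 + (0.43/6)·(k1 + 2k2 + 2k3 + k4) = 1.189449
s=0.430000, p=1.189449:
  k1 = f(0.430000, 1.189449) = 0.344940
  k2 = f(0.645000, 1.263611) = 0.366447
  k3 = f(0.645000, 1.268235) = 0.367788
  k4 = f(0.860000, 1.347598) = 0.390803
  p ← 1.189449 + (0.43/6)·(k1 + 2k2 + 2k3 + k4) = 1.347417
p(0.86) ≈ 1.3474

1.3474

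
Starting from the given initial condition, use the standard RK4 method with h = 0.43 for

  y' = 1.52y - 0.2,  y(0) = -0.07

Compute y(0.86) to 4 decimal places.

RK4: k1 = f(x_n, y_n); k2 = f(x_n + h/2, y_n + (h/2)·k1); k3 = f(x_n + h/2, y_n + (h/2)·k2); k4 = f(x_n + h, y_n + h·k3); y_{n+1} = y_n + (h/6)·(k1 + 2k2 + 2k3 + k4).
x=0.000000, y=-0.070000:
  k1 = f(0.000000, -0.070000) = -0.306400
  k2 = f(0.215000, -0.135876) = -0.406532
  k3 = f(0.215000, -0.157404) = -0.439255
  k4 = f(0.430000, -0.258879) = -0.593497
  y ← -0.070000 + (0.43/6)·(k1 + 2k2 + 2k3 + k4) = -0.255722
x=0.430000, y=-0.255722:
  k1 = f(0.430000, -0.255722) = -0.588697
  k2 = f(0.645000, -0.382292) = -0.781084
  k3 = f(0.645000, -0.423655) = -0.843955
  k4 = f(0.860000, -0.618623) = -1.140307
  y ← -0.255722 + (0.43/6)·(k1 + 2k2 + 2k3 + k4) = -0.612556
y(0.86) ≈ -0.6126

-0.6126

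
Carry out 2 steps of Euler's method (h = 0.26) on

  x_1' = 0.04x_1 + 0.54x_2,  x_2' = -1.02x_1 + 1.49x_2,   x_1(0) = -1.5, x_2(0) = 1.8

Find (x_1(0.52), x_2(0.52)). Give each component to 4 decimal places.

Euler on (x_1,x_2): x_1_{n+1} = x_1_n + h·x_1', x_2_{n+1} = x_2_n + h·x_2'.
0.000000: (-1.500000, 1.800000); f=(0.912000, 4.212000) → (-1.262880, 2.895120)
0.260000: (-1.262880, 2.895120); f=(1.512850, 5.601866) → (-0.869539, 4.351605)
(x_1(0.52), x_2(0.52)) ≈ (-0.8695, 4.3516)

-0.8695, 4.3516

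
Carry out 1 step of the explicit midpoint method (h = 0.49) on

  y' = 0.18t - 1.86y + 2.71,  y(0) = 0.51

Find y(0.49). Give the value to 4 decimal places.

Midpoint: k1 = f(t_n, y_n); k2 = f(t_n + h/2, y_n + (h/2)·k1); y_{n+1} = y_n + h·k2.
t=0.000000, y=0.510000:
  k1 = f(0.000000, 0.510000) = 1.761400
  k2 = f(0.245000, 0.941543) = 1.002830
  y ← 0.510000 + 0.49·1.002830 = 1.001387
y(0.49) ≈ 1.0014

1.0014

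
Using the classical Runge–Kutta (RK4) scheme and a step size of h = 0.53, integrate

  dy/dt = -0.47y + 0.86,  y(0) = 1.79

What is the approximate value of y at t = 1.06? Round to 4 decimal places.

1.8056

RK4: k1 = f(t_n, y_n); k2 = f(t_n + h/2, y_n + (h/2)·k1); k3 = f(t_n + h/2, y_n + (h/2)·k2); k4 = f(t_n + h, y_n + h·k3); y_{n+1} = y_n + (h/6)·(k1 + 2k2 + 2k3 + k4).
t=0.000000, y=1.790000:
  k1 = f(0.000000, 1.790000) = 0.018700
  k2 = f(0.265000, 1.794956) = 0.016371
  k3 = f(0.265000, 1.794338) = 0.016661
  k4 = f(0.530000, 1.798830) = 0.014550
  y ← 1.790000 + (0.53/6)·(k1 + 2k2 + 2k3 + k4) = 1.798773
t=0.530000, y=1.798773:
  k1 = f(0.530000, 1.798773) = 0.014577
  k2 = f(0.795000, 1.802636) = 0.012761
  k3 = f(0.795000, 1.802154) = 0.012987
  k4 = f(1.060000, 1.805656) = 0.011342
  y ← 1.798773 + (0.53/6)·(k1 + 2k2 + 2k3 + k4) = 1.805611
y(1.06) ≈ 1.8056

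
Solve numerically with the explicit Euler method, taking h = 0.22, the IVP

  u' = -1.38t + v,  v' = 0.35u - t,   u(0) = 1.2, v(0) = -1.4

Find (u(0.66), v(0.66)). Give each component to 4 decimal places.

0.1207, -1.3427

Euler on (u,v): u_{n+1} = u_n + h·u', v_{n+1} = v_n + h·v'.
0.000000: (1.200000, -1.400000); f=(-1.400000, 0.420000) → (0.892000, -1.307600)
0.220000: (0.892000, -1.307600); f=(-1.611200, 0.092200) → (0.537536, -1.287316)
0.440000: (0.537536, -1.287316); f=(-1.894516, -0.251862) → (0.120742, -1.342726)
(u(0.66), v(0.66)) ≈ (0.1207, -1.3427)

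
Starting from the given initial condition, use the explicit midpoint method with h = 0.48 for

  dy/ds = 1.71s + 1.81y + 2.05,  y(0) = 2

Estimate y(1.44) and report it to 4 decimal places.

Midpoint: k1 = f(s_n, y_n); k2 = f(s_n + h/2, y_n + (h/2)·k1); y_{n+1} = y_n + h·k2.
s=0.000000, y=2.000000:
  k1 = f(0.000000, 2.000000) = 5.670000
  k2 = f(0.240000, 3.360800) = 8.543448
  y ← 2.000000 + 0.48·8.543448 = 6.100855
s=0.480000, y=6.100855:
  k1 = f(0.480000, 6.100855) = 13.913348
  k2 = f(0.720000, 9.440058) = 20.367706
  y ← 6.100855 + 0.48·20.367706 = 15.877354
s=0.960000, y=15.877354:
  k1 = f(0.960000, 15.877354) = 32.429610
  k2 = f(1.200000, 23.660460) = 46.927433
  y ← 15.877354 + 0.48·46.927433 = 38.402522
y(1.44) ≈ 38.4025

38.4025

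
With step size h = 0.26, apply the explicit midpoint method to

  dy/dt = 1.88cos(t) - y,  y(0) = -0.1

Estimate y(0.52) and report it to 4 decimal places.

0.6567

Midpoint: k1 = f(t_n, y_n); k2 = f(t_n + h/2, y_n + (h/2)·k1); y_{n+1} = y_n + h·k2.
t=0.000000, y=-0.100000:
  k1 = f(0.000000, -0.100000) = 1.980000
  k2 = f(0.130000, 0.157400) = 1.706736
  y ← -0.100000 + 0.26·1.706736 = 0.343751
t=0.260000, y=0.343751:
  k1 = f(0.260000, 0.343751) = 1.473062
  k2 = f(0.390000, 0.535249) = 1.203580
  y ← 0.343751 + 0.26·1.203580 = 0.656682
y(0.52) ≈ 0.6567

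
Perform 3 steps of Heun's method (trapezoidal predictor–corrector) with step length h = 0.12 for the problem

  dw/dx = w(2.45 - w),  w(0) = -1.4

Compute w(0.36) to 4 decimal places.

-10.4406

Heun: k1 = f(x_n, w_n); k2 = f(x_n + h, w_n + h·k1); w_{n+1} = w_n + (h/2)·(k1 + k2).
x=0.000000, w=-1.400000:
  k1 = f(0.000000, -1.400000) = -5.390000
  k2 = f(0.120000, -2.046800) = -9.204050
  w ← -1.400000 + (0.12/2)·(-5.390000 + (-9.204050)) = -2.275643
x=0.120000, w=-2.275643:
  k1 = f(0.120000, -2.275643) = -10.753877
  k2 = f(0.240000, -3.566108) = -21.454093
  w ← -2.275643 + (0.12/2)·(-10.753877 + (-21.454093)) = -4.208121
x=0.240000, w=-4.208121:
  k1 = f(0.240000, -4.208121) = -28.018181
  k2 = f(0.360000, -7.570303) = -75.856727
  w ← -4.208121 + (0.12/2)·(-28.018181 + (-75.856727)) = -10.440616
w(0.36) ≈ -10.4406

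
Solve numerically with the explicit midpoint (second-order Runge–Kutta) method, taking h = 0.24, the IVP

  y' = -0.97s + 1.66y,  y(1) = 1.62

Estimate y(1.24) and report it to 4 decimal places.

Midpoint: k1 = f(s_n, y_n); k2 = f(s_n + h/2, y_n + (h/2)·k1); y_{n+1} = y_n + h·k2.
s=1.000000, y=1.620000:
  k1 = f(1.000000, 1.620000) = 1.719200
  k2 = f(1.120000, 1.826304) = 1.945265
  y ← 1.620000 + 0.24·1.945265 = 2.086864
y(1.24) ≈ 2.0869

2.0869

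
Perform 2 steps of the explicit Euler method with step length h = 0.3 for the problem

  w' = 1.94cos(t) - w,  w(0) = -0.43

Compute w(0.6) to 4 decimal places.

Euler: w_{n+1} = w_n + h·f(t_n, w_n).
t=0.000000, w=-0.430000: f=2.370000 → w ← -0.430000 + 0.3·2.370000 = 0.281000
t=0.300000, w=0.281000: f=1.572353 → w ← 0.281000 + 0.3·1.572353 = 0.752706
w(0.6) ≈ 0.7527

0.7527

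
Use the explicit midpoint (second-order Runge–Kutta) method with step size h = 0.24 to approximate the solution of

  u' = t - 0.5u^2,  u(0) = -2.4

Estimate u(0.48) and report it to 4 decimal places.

Midpoint: k1 = f(t_n, u_n); k2 = f(t_n + h/2, u_n + (h/2)·k1); u_{n+1} = u_n + h·k2.
t=0.000000, u=-2.400000:
  k1 = f(0.000000, -2.400000) = -2.880000
  k2 = f(0.120000, -2.745600) = -3.649160
  u ← -2.400000 + 0.24·(-3.649160) = -3.275798
t=0.240000, u=-3.275798:
  k1 = f(0.240000, -3.275798) = -5.125427
  k2 = f(0.360000, -3.890850) = -7.209355
  u ← -3.275798 + 0.24·(-7.209355) = -5.006044
u(0.48) ≈ -5.0060

-5.0060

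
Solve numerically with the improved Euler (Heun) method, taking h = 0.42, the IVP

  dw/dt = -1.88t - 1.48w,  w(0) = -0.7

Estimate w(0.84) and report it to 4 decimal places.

Heun: k1 = f(t_n, w_n); k2 = f(t_n + h, w_n + h·k1); w_{n+1} = w_n + (h/2)·(k1 + k2).
t=0.000000, w=-0.700000:
  k1 = f(0.000000, -0.700000) = 1.036000
  k2 = f(0.420000, -0.264880) = -0.397578
  w ← -0.700000 + (0.42/2)·(1.036000 + (-0.397578)) = -0.565931
t=0.420000, w=-0.565931:
  k1 = f(0.420000, -0.565931) = 0.047978
  k2 = f(0.840000, -0.545780) = -0.771445
  w ← -0.565931 + (0.42/2)·(0.047978 + (-0.771445)) = -0.717859
w(0.84) ≈ -0.7179

-0.7179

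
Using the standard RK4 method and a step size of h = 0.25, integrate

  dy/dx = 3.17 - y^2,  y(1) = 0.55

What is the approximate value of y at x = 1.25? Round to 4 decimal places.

RK4: k1 = f(x_n, y_n); k2 = f(x_n + h/2, y_n + (h/2)·k1); k3 = f(x_n + h/2, y_n + (h/2)·k2); k4 = f(x_n + h, y_n + h·k3); y_{n+1} = y_n + (h/6)·(k1 + 2k2 + 2k3 + k4).
x=1.000000, y=0.550000:
  k1 = f(1.000000, 0.550000) = 2.867500
  k2 = f(1.125000, 0.908438) = 2.344741
  k3 = f(1.125000, 0.843093) = 2.459195
  k4 = f(1.250000, 1.164799) = 1.813244
  y ← 0.550000 + (0.25/6)·(k1 + 2k2 + 2k3 + k4) = 1.145359
y(1.25) ≈ 1.1454

1.1454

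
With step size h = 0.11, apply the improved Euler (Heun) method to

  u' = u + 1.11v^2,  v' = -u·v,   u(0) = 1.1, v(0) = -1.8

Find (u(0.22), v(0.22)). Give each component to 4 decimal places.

2.0483, -1.2686

Heun on (u,v): k1 = f(t_n, state_n); k2 = f(t_n + h, state_n + h·k1); state_{n+1} = state_n + (h/2)·(k1 + k2).
0.000000: (1.100000, -1.800000)
  k1 = (4.696400, 1.980000)
  predictor → (1.616604, -1.582200)
  k2 = (4.395330, 2.557791)
  → (1.600045, -1.550422)
0.110000: (1.600045, -1.550422)
  k1 = (4.268271, 2.480744)
  predictor → (2.069555, -1.277540)
  k2 = (3.881194, 2.643938)
  → (2.048266, -1.268564)
(u(0.22), v(0.22)) ≈ (2.0483, -1.2686)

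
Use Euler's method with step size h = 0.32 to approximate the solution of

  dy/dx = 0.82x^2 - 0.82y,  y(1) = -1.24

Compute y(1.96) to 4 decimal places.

0.6881

Euler: y_{n+1} = y_n + h·f(x_n, y_n).
x=1.000000, y=-1.240000: f=1.836800 → y ← -1.240000 + 0.32·1.836800 = -0.652224
x=1.320000, y=-0.652224: f=1.963592 → y ← -0.652224 + 0.32·1.963592 = -0.023875
x=1.640000, y=-0.023875: f=2.225049 → y ← -0.023875 + 0.32·2.225049 = 0.688141
y(1.96) ≈ 0.6881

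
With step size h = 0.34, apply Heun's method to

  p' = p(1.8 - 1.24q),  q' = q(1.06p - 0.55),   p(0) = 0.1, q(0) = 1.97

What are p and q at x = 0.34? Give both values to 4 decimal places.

0.0854, 1.6885

Heun on (p,q): k1 = f(x_n, state_n); k2 = f(x_n + h, state_n + h·k1); state_{n+1} = state_n + (h/2)·(k1 + k2).
0.000000: (0.100000, 1.970000)
  k1 = (-0.064280, -0.874680)
  predictor → (0.078145, 1.672609)
  k2 = (-0.021414, -0.781387)
  → (0.085432, 1.688469)
(p(0.34), q(0.34)) ≈ (0.0854, 1.6885)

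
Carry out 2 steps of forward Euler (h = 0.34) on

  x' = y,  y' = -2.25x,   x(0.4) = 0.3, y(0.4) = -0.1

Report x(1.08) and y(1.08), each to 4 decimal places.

Euler on (x,y): x_{n+1} = x_n + h·x', y_{n+1} = y_n + h·y'.
0.400000: (0.300000, -0.100000); f=(-0.100000, -0.675000) → (0.266000, -0.329500)
0.740000: (0.266000, -0.329500); f=(-0.329500, -0.598500) → (0.153970, -0.532990)
(x(1.08), y(1.08)) ≈ (0.1540, -0.5330)

0.1540, -0.5330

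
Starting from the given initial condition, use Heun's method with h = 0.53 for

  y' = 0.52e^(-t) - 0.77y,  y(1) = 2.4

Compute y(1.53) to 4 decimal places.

Heun: k1 = f(t_n, y_n); k2 = f(t_n + h, y_n + h·k1); y_{n+1} = y_n + (h/2)·(k1 + k2).
t=1.000000, y=2.400000:
  k1 = f(1.000000, 2.400000) = -1.656703
  k2 = f(1.530000, 1.521948) = -1.059301
  y ← 2.400000 + (0.53/2)·(-1.656703 + (-1.059301)) = 1.680259
y(1.53) ≈ 1.6803

1.6803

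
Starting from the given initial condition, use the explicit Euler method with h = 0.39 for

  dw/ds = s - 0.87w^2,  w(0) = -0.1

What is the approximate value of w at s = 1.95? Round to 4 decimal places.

1.1742

Euler: w_{n+1} = w_n + h·f(s_n, w_n).
s=0.000000, w=-0.100000: f=-0.008700 → w ← -0.100000 + 0.39·(-0.008700) = -0.103393
s=0.390000, w=-0.103393: f=0.380700 → w ← -0.103393 + 0.39·0.380700 = 0.045080
s=0.780000, w=0.045080: f=0.778232 → w ← 0.045080 + 0.39·0.778232 = 0.348590
s=1.170000, w=0.348590: f=1.064282 → w ← 0.348590 + 0.39·1.064282 = 0.763660
s=1.560000, w=0.763660: f=1.052636 → w ← 0.763660 + 0.39·1.052636 = 1.174188
w(1.95) ≈ 1.1742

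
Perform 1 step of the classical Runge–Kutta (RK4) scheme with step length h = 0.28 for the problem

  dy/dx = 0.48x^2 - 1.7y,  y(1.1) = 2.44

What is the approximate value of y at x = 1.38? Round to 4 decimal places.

1.6844

RK4: k1 = f(x_n, y_n); k2 = f(x_n + h/2, y_n + (h/2)·k1); k3 = f(x_n + h/2, y_n + (h/2)·k2); k4 = f(x_n + h, y_n + h·k3); y_{n+1} = y_n + (h/6)·(k1 + 2k2 + 2k3 + k4).
x=1.100000, y=2.440000:
  k1 = f(1.100000, 2.440000) = -3.567200
  k2 = f(1.240000, 1.940592) = -2.560958
  k3 = f(1.240000, 2.081466) = -2.800444
  k4 = f(1.380000, 1.655876) = -1.900877
  y ← 2.440000 + (0.28/6)·(k1 + 2k2 + 2k3 + k4) = 1.684426
y(1.38) ≈ 1.6844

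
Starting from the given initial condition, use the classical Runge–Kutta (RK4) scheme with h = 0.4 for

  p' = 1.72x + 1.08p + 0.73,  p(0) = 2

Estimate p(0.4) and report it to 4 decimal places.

RK4: k1 = f(x_n, p_n); k2 = f(x_n + h/2, p_n + (h/2)·k1); k3 = f(x_n + h/2, p_n + (h/2)·k2); k4 = f(x_n + h, p_n + h·k3); p_{n+1} = p_n + (h/6)·(k1 + 2k2 + 2k3 + k4).
x=0.000000, p=2.000000:
  k1 = f(0.000000, 2.000000) = 2.890000
  k2 = f(0.200000, 2.578000) = 3.858240
  k3 = f(0.200000, 2.771648) = 4.067380
  k4 = f(0.400000, 3.626952) = 5.335108
  p ← 2.000000 + (0.4/6)·(k1 + 2k2 + 2k3 + k4) = 3.605090
p(0.4) ≈ 3.6051

3.6051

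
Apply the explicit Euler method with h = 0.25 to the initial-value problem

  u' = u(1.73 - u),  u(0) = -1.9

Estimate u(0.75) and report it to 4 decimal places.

Euler: u_{n+1} = u_n + h·f(s_n, u_n).
s=0.000000, u=-1.900000: f=-6.897000 → u ← -1.900000 + 0.25·(-6.897000) = -3.624250
s=0.250000, u=-3.624250: f=-19.405141 → u ← -3.624250 + 0.25·(-19.405141) = -8.475535
s=0.500000, u=-8.475535: f=-86.497372 → u ← -8.475535 + 0.25·(-86.497372) = -30.099878
u(0.75) ≈ -30.0999

-30.0999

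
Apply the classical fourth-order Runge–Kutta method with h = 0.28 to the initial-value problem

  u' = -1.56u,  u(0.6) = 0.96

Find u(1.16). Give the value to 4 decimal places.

RK4: k1 = f(t_n, u_n); k2 = f(t_n + h/2, u_n + (h/2)·k1); k3 = f(t_n + h/2, u_n + (h/2)·k2); k4 = f(t_n + h, u_n + h·k3); u_{n+1} = u_n + (h/6)·(k1 + 2k2 + 2k3 + k4).
t=0.600000, u=0.960000:
  k1 = f(0.600000, 0.960000) = -1.497600
  k2 = f(0.740000, 0.750336) = -1.170524
  k3 = f(0.740000, 0.796127) = -1.241958
  k4 = f(0.880000, 0.612252) = -0.955113
  u ← 0.960000 + (0.28/6)·(k1 + 2k2 + 2k3 + k4) = 0.620375
t=0.880000, u=0.620375:
  k1 = f(0.880000, 0.620375) = -0.967785
  k2 = f(1.020000, 0.484885) = -0.756421
  k3 = f(1.020000, 0.514476) = -0.802583
  k4 = f(1.160000, 0.395652) = -0.617217
  u ← 0.620375 + (0.28/6)·(k1 + 2k2 + 2k3 + k4) = 0.400901
u(1.16) ≈ 0.4009

0.4009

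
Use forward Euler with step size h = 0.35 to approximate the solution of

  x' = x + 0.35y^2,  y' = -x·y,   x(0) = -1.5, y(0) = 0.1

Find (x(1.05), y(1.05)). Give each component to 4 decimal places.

-3.6762, 0.5094

Euler on (x,y): x_{n+1} = x_n + h·x', y_{n+1} = y_n + h·y'.
0.000000: (-1.500000, 0.100000); f=(-1.496500, 0.150000) → (-2.023775, 0.152500)
0.350000: (-2.023775, 0.152500); f=(-2.015635, 0.308626) → (-2.729247, 0.260519)
0.700000: (-2.729247, 0.260519); f=(-2.705493, 0.711021) → (-3.676170, 0.509376)
(x(1.05), y(1.05)) ≈ (-3.6762, 0.5094)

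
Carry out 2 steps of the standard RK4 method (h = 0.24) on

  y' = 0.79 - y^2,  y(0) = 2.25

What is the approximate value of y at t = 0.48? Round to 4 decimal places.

RK4: k1 = f(t_n, y_n); k2 = f(t_n + h/2, y_n + (h/2)·k1); k3 = f(t_n + h/2, y_n + (h/2)·k2); k4 = f(t_n + h, y_n + h·k3); y_{n+1} = y_n + (h/6)·(k1 + 2k2 + 2k3 + k4).
t=0.000000, y=2.250000:
  k1 = f(0.000000, 2.250000) = -4.272500
  k2 = f(0.120000, 1.737300) = -2.228211
  k3 = f(0.120000, 1.982615) = -3.140761
  k4 = f(0.240000, 1.496217) = -1.448667
  y ← 2.250000 + (0.24/6)·(k1 + 2k2 + 2k3 + k4) = 1.591636
t=0.240000, y=1.591636:
  k1 = f(0.240000, 1.591636) = -1.743304
  k2 = f(0.360000, 1.382439) = -1.121138
  k3 = f(0.360000, 1.457099) = -1.333138
  k4 = f(0.480000, 1.271683) = -0.827177
  y ← 1.591636 + (0.24/6)·(k1 + 2k2 + 2k3 + k4) = 1.292474
y(0.48) ≈ 1.2925

1.2925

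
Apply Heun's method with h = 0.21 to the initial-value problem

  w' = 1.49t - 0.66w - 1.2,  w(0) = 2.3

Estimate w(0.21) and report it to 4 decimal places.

Heun: k1 = f(t_n, w_n); k2 = f(t_n + h, w_n + h·k1); w_{n+1} = w_n + (h/2)·(k1 + k2).
t=0.000000, w=2.300000:
  k1 = f(0.000000, 2.300000) = -2.718000
  k2 = f(0.210000, 1.729220) = -2.028385
  w ← 2.300000 + (0.21/2)·(-2.718000 + (-2.028385)) = 1.801630
w(0.21) ≈ 1.8016

1.8016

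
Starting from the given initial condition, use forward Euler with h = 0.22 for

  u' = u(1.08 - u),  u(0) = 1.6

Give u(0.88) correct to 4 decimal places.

1.1998

Euler: u_{n+1} = u_n + h·f(s_n, u_n).
s=0.000000, u=1.600000: f=-0.832000 → u ← 1.600000 + 0.22·(-0.832000) = 1.416960
s=0.220000, u=1.416960: f=-0.477459 → u ← 1.416960 + 0.22·(-0.477459) = 1.311919
s=0.440000, u=1.311919: f=-0.304259 → u ← 1.311919 + 0.22·(-0.304259) = 1.244982
s=0.660000, u=1.244982: f=-0.205400 → u ← 1.244982 + 0.22·(-0.205400) = 1.199794
u(0.88) ≈ 1.1998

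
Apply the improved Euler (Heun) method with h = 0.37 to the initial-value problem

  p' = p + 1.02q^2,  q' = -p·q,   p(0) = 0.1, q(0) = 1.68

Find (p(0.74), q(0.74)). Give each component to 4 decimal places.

2.4731, 0.6684

Heun on (p,q): k1 = f(t_n, state_n); k2 = f(t_n + h, state_n + h·k1); state_{n+1} = state_n + (h/2)·(k1 + k2).
0.000000: (0.100000, 1.680000)
  k1 = (2.978848, -0.168000)
  predictor → (1.202174, 1.617840)
  k2 = (3.871928, -1.944925)
  → (1.367394, 1.289109)
0.370000: (1.367394, 1.289109)
  k1 = (3.062431, -1.762719)
  predictor → (2.500493, 0.636903)
  k2 = (2.914251, -1.592571)
  → (2.473080, 0.668380)
(p(0.74), q(0.74)) ≈ (2.4731, 0.6684)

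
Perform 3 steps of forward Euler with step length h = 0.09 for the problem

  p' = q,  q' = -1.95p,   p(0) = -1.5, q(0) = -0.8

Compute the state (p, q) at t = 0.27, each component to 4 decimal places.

Euler on (p,q): p_{n+1} = p_n + h·p', q_{n+1} = q_n + h·q'.
0.000000: (-1.500000, -0.800000); f=(-0.800000, 2.925000) → (-1.572000, -0.536750)
0.090000: (-1.572000, -0.536750); f=(-0.536750, 3.065400) → (-1.620308, -0.260864)
0.180000: (-1.620308, -0.260864); f=(-0.260864, 3.159600) → (-1.643785, 0.023500)
(p(0.27), q(0.27)) ≈ (-1.6438, 0.0235)

-1.6438, 0.0235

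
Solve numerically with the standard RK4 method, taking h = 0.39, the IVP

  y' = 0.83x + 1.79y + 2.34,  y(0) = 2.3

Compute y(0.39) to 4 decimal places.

6.0178

RK4: k1 = f(x_n, y_n); k2 = f(x_n + h/2, y_n + (h/2)·k1); k3 = f(x_n + h/2, y_n + (h/2)·k2); k4 = f(x_n + h, y_n + h·k3); y_{n+1} = y_n + (h/6)·(k1 + 2k2 + 2k3 + k4).
x=0.000000, y=2.300000:
  k1 = f(0.000000, 2.300000) = 6.457000
  k2 = f(0.195000, 3.559115) = 8.872666
  k3 = f(0.195000, 4.030170) = 9.715854
  k4 = f(0.390000, 6.089183) = 13.563338
  y ← 2.300000 + (0.39/6)·(k1 + 2k2 + 2k3 + k4) = 6.017830
y(0.39) ≈ 6.0178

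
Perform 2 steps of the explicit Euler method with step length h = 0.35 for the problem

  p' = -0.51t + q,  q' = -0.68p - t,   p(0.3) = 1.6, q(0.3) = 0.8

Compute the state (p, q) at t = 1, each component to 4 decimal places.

1.8204, -0.3480

Euler on (p,q): p_{n+1} = p_n + h·p', q_{n+1} = q_n + h·q'.
0.300000: (1.600000, 0.800000); f=(0.647000, -1.388000) → (1.826450, 0.314200)
0.650000: (1.826450, 0.314200); f=(-0.017300, -1.891986) → (1.820395, -0.347995)
(p(1), q(1)) ≈ (1.8204, -0.3480)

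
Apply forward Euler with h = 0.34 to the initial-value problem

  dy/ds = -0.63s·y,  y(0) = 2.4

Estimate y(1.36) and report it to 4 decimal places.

Euler: y_{n+1} = y_n + h·f(s_n, y_n).
s=0.000000, y=2.400000: f=0.000000 → y ← 2.400000 + 0.34·0.000000 = 2.400000
s=0.340000, y=2.400000: f=-0.514080 → y ← 2.400000 + 0.34·(-0.514080) = 2.225213
s=0.680000, y=2.225213: f=-0.953281 → y ← 2.225213 + 0.34·(-0.953281) = 1.901097
s=1.020000, y=1.901097: f=-1.221645 → y ← 1.901097 + 0.34·(-1.221645) = 1.485738
y(1.36) ≈ 1.4857

1.4857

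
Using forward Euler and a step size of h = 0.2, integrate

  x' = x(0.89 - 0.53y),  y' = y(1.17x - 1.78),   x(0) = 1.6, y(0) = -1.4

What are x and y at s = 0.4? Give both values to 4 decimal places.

2.8207, -1.6262

Euler on (x,y): x_{n+1} = x_n + h·x', y_{n+1} = y_n + h·y'.
0.000000: (1.600000, -1.400000); f=(2.611200, -0.128800) → (2.122240, -1.425760)
0.200000: (2.122240, -1.425760); f=(3.492470, -1.002339) → (2.820734, -1.626228)
(x(0.4), y(0.4)) ≈ (2.8207, -1.6262)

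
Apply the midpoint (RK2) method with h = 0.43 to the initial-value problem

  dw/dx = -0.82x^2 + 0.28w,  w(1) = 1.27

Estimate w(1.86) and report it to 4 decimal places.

Midpoint: k1 = f(x_n, w_n); k2 = f(x_n + h/2, w_n + (h/2)·k1); w_{n+1} = w_n + h·k2.
x=1.000000, w=1.270000:
  k1 = f(1.000000, 1.270000) = -0.464400
  k2 = f(1.215000, 1.170154) = -0.882861
  w ← 1.270000 + 0.43·(-0.882861) = 0.890370
x=1.430000, w=0.890370:
  k1 = f(1.430000, 0.890370) = -1.427515
  k2 = f(1.645000, 0.583454) = -2.055573
  w ← 0.890370 + 0.43·(-2.055573) = 0.006473
w(1.86) ≈ 0.0065

0.0065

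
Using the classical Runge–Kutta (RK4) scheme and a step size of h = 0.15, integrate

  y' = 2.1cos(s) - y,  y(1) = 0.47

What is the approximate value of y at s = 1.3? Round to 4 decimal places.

0.5660

RK4: k1 = f(s_n, y_n); k2 = f(s_n + h/2, y_n + (h/2)·k1); k3 = f(s_n + h/2, y_n + (h/2)·k2); k4 = f(s_n + h, y_n + h·k3); y_{n+1} = y_n + (h/6)·(k1 + 2k2 + 2k3 + k4).
s=1.000000, y=0.470000:
  k1 = f(1.000000, 0.470000) = 0.664635
  k2 = f(1.075000, 0.519848) = 0.479190
  k3 = f(1.075000, 0.505939) = 0.493098
  k4 = f(1.150000, 0.543965) = 0.313859
  y ← 0.470000 + (0.15/6)·(k1 + 2k2 + 2k3 + k4) = 0.543077
s=1.150000, y=0.543077:
  k1 = f(1.150000, 0.543077) = 0.314747
  k2 = f(1.225000, 0.566683) = 0.145104
  k3 = f(1.225000, 0.553960) = 0.157827
  k4 = f(1.300000, 0.566751) = -0.005003
  y ← 0.543077 + (0.15/6)·(k1 + 2k2 + 2k3 + k4) = 0.565967
y(1.3) ≈ 0.5660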